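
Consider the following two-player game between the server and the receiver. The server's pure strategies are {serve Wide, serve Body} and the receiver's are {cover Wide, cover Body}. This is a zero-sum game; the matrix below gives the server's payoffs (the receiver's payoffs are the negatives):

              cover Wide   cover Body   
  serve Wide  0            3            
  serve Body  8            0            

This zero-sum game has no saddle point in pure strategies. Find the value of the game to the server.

The server's indifference between serve Wide and serve Body determines the receiver's mixing probability q:
  the server's expected payoff from serve Wide: q·0 + (1−q)·3 = -3q + 3
  the server's expected payoff from serve Body: q·8 + (1−q)·0 = 8q
  -3q + 3 = 8q  ⇒  -11q = -3  ⇒  q = 3/11.
The value is the server's expected payoff against this mix (using serve Wide): (3/11)·0 + (8/11)·3 = 24/11.

v = 24/11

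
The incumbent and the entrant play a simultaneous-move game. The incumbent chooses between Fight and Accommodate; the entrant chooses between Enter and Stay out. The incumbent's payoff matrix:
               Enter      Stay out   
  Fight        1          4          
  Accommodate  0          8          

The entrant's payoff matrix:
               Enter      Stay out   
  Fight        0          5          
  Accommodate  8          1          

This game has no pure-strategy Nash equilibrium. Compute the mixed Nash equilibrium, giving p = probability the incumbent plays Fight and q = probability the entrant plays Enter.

For the entrant to be willing to mix, the entrant must be indifferent between Enter and Stay out, which pins down the incumbent's mix.
  the entrant's payoff from Enter: p·0 + (1−p)·8 = -8p + 8
  the entrant's payoff from Stay out: p·5 + (1−p)·1 = 4p + 1
  -8p + 8 = 4p + 1  ⇒  -12p = -7  ⇒  p = 7/12.
In a mixed equilibrium the incumbent is indifferent between Fight and Accommodate; this condition fixes q.
  the incumbent's payoff to Fight: q·1 + (1−q)·4 = -3q + 4
  the incumbent's payoff to Accommodate: q·0 + (1−q)·8 = -8q + 8
  -3q + 4 = -8q + 8  ⇒  5q = 4  ⇒  q = 4/5.

p = 7/12, q = 4/5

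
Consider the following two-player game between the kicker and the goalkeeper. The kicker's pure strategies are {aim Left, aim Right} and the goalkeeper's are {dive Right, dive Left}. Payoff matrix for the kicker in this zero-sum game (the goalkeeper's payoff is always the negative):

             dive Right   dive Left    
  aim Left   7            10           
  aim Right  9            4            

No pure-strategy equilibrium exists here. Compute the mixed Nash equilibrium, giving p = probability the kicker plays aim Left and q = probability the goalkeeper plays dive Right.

The goalkeeper's indifference between dive Right and dive Left determines the kicker's mixing probability p:
  the goalkeeper's payoff from dive Right: p·(-7) + (1−p)·(-9) = 2p - 9
  the goalkeeper's payoff from dive Left: p·(-10) + (1−p)·(-4) = -6p - 4
  2p - 9 = -6p - 4  ⇒  8p = 5  ⇒  p = 5/8.
Set the kicker's expected payoff from aim Left equal to that from aim Right:
  the kicker's payoff to aim Left: q·7 + (1−q)·10 = -3q + 10
  the kicker's payoff to aim Right: q·9 + (1−q)·4 = 5q + 4
  -3q + 10 = 5q + 4  ⇒  -8q = -6  ⇒  q = 3/4.

p = 5/8, q = 3/4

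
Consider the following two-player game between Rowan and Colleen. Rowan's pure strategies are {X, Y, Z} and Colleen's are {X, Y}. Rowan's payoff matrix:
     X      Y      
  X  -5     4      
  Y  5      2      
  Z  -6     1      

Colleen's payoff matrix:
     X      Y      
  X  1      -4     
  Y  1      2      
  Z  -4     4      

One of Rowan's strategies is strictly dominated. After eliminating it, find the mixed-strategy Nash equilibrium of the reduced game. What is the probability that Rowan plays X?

p = 1/6

Rowan's strategy Z is strictly dominated by X: -5 > -6 and 4 > 1. Eliminate Z.
Rowan's mix must leave Colleen indifferent between X and Y.
  Colleen's expected payoff from X: p·1 + (1−p)·1 = 1
  Colleen's expected payoff from Y: p·(-4) + (1−p)·2 = -6p + 2
  1 = -6p + 2  ⇒  6p = 1  ⇒  p = 1/6.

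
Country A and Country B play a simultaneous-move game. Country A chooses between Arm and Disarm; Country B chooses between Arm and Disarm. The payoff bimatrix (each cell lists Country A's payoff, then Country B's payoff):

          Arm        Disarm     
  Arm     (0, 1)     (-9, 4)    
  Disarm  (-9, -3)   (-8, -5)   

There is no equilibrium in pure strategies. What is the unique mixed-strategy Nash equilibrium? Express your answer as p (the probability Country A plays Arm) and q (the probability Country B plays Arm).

p = 2/5, q = 1/10

Country B's indifference between Arm and Disarm determines Country A's mixing probability p:
  Country B's expected payoff from Arm: p·1 + (1−p)·(-3) = 4p - 3
  Country B's expected payoff from Disarm: p·4 + (1−p)·(-5) = 9p - 5
  4p - 3 = 9p - 5  ⇒  -5p = -2  ⇒  p = 2/5.
For Country A to be willing to mix, Country A must be indifferent between Arm and Disarm, which pins down Country B's mix.
  Country A's payoff from Arm: q·0 + (1−q)·(-9) = 9q - 9
  Country A's payoff from Disarm: q·(-9) + (1−q)·(-8) = -q - 8
  9q - 9 = -q - 8  ⇒  10q = 1  ⇒  q = 1/10.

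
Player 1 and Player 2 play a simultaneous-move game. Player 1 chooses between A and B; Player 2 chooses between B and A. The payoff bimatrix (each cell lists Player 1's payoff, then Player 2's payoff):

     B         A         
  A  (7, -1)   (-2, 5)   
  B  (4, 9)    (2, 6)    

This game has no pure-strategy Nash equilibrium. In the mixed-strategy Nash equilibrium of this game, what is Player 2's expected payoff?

17/3

Set Player 2's expected payoff from B equal to that from A:
  Player 2's payoff from B: p·(-1) + (1−p)·9 = -10p + 9
  Player 2's payoff from A: p·5 + (1−p)·6 = -p + 6
  -10p + 9 = -p + 6  ⇒  -9p = -3  ⇒  p = 1/3.
At equilibrium Player 2 is indifferent across columns, so Player 2's payoff equals the payoff from B: (1/3)·(-1) + (2/3)·9 = 17/3.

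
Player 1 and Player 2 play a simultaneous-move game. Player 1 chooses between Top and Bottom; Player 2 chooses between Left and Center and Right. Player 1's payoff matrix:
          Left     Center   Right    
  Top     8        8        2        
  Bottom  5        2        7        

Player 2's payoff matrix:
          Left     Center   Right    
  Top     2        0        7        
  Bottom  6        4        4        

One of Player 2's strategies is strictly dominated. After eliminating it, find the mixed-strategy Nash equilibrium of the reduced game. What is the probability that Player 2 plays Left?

q = 5/8

Player 2's strategy Center is strictly dominated by Left: 2 > 0 and 6 > 4. Eliminate Center.
In a mixed equilibrium Player 1 is indifferent between Top and Bottom; this condition fixes q.
  Player 1's payoff to Top: q·8 + (1−q)·2 = 6q + 2
  Player 1's payoff to Bottom: q·5 + (1−q)·7 = -2q + 7
  6q + 2 = -2q + 7  ⇒  8q = 5  ⇒  q = 5/8.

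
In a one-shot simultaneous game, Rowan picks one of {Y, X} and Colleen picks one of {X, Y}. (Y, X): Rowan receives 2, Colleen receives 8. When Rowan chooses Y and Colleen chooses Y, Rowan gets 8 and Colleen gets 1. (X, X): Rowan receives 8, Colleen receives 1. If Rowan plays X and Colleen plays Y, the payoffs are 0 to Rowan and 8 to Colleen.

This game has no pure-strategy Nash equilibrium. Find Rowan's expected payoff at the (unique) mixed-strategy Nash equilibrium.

32/7

In a mixed equilibrium Rowan is indifferent between Y and X; this condition fixes q.
  Rowan's expected payoff from Y: q·2 + (1−q)·8 = -6q + 8
  Rowan's expected payoff from X: q·8 + (1−q)·0 = 8q
  -6q + 8 = 8q  ⇒  -14q = -8  ⇒  q = 4/7.
At equilibrium Rowan is indifferent across rows, so Rowan's payoff equals the payoff from Y: (4/7)·2 + (3/7)·8 = 32/7.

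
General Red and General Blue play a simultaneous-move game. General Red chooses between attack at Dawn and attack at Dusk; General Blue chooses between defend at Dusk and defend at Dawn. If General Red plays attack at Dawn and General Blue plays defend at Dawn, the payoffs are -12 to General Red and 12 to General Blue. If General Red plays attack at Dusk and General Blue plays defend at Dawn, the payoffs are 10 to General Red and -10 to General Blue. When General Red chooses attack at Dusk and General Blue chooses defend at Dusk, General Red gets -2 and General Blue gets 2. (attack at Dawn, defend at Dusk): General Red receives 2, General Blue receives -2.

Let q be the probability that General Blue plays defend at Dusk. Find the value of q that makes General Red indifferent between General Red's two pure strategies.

For General Red to be willing to mix, General Red must be indifferent between attack at Dawn and attack at Dusk, which pins down General Blue's mix.
  General Red's expected payoff from attack at Dawn: q·2 + (1−q)·(-12) = 14q - 12
  General Red's expected payoff from attack at Dusk: q·(-2) + (1−q)·10 = -12q + 10
  14q - 12 = -12q + 10  ⇒  26q = 22  ⇒  q = 11/13.

q = 11/13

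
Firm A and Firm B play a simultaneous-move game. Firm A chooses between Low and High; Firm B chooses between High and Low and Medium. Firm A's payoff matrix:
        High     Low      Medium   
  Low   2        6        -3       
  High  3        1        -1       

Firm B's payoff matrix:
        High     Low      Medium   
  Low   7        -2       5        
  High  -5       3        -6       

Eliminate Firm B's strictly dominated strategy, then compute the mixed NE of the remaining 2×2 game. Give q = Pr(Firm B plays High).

q = 5/6

Firm B's strategy Medium is strictly dominated by High: 7 > 5 and -5 > -6. Eliminate Medium.
Firm A's indifference between Low and High determines Firm B's mixing probability q:
  Firm A's expected payoff from Low: q·2 + (1−q)·6 = -4q + 6
  Firm A's expected payoff from High: q·3 + (1−q)·1 = 2q + 1
  -4q + 6 = 2q + 1  ⇒  -6q = -5  ⇒  q = 5/6.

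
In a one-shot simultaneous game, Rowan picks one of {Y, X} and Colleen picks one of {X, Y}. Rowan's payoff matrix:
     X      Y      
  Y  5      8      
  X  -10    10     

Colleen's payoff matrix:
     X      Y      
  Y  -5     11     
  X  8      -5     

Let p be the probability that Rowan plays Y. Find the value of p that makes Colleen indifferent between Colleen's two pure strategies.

p = 13/29

For Colleen to be willing to mix, Colleen must be indifferent between X and Y, which pins down Rowan's mix.
  Colleen's payoff from X: p·(-5) + (1−p)·8 = -13p + 8
  Colleen's payoff from Y: p·11 + (1−p)·(-5) = 16p - 5
  -13p + 8 = 16p - 5  ⇒  -29p = -13  ⇒  p = 13/29.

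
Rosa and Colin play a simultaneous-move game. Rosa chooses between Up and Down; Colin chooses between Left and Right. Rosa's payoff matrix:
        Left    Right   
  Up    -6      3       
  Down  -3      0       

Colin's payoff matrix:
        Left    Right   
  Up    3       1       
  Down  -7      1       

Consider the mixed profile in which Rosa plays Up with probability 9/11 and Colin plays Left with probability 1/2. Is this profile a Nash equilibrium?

No

Given Rosa's mix p = 9/11, Colin's payoff from Left is 13/11 but from Right is 1. Colin strictly prefers Left, so Colin would not mix.
So the proposed profile is not a Nash equilibrium.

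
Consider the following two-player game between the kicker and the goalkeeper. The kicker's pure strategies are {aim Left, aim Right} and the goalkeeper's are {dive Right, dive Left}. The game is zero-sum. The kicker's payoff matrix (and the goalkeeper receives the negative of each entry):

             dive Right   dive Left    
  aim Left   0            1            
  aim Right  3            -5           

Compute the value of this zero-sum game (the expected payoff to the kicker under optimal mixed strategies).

The kicker's indifference between aim Left and aim Right determines the goalkeeper's mixing probability q:
  the kicker's payoff to aim Left: q·0 + (1−q)·1 = -q + 1
  the kicker's payoff to aim Right: q·3 + (1−q)·(-5) = 8q - 5
  -q + 1 = 8q - 5  ⇒  -9q = -6  ⇒  q = 2/3.
The value is the kicker's expected payoff against this mix (using aim Left): (2/3)·0 + (1/3)·1 = 1/3.

v = 1/3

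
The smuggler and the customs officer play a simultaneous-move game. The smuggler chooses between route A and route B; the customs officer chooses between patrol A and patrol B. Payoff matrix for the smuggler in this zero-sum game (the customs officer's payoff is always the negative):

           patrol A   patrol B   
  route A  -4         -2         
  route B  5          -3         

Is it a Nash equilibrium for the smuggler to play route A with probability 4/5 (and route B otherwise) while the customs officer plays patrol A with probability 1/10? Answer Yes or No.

Check the customs officer's indifference given the smuggler's mix p = 4/5:
  payoff from patrol A = 11/5; payoff from patrol B = 11/5 — equal.
Check the smuggler's indifference given the customs officer's mix q = 1/10:
  payoff from route A = -11/5; payoff from route B = -11/5 — equal.
Both players are indifferent, so neither can profitably deviate.

Yes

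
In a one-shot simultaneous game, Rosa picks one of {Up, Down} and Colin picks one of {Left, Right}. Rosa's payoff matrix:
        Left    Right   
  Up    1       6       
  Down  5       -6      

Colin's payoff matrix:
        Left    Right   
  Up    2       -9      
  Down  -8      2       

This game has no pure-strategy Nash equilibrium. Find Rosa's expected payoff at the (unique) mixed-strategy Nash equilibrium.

In a mixed equilibrium Rosa is indifferent between Up and Down; this condition fixes q.
  Rosa's payoff from Up: q·1 + (1−q)·6 = -5q + 6
  Rosa's payoff from Down: q·5 + (1−q)·(-6) = 11q - 6
  -5q + 6 = 11q - 6  ⇒  -16q = -12  ⇒  q = 3/4.
At equilibrium Rosa is indifferent across rows, so Rosa's payoff equals the payoff from Up: (3/4)·1 + (1/4)·6 = 9/4.

9/4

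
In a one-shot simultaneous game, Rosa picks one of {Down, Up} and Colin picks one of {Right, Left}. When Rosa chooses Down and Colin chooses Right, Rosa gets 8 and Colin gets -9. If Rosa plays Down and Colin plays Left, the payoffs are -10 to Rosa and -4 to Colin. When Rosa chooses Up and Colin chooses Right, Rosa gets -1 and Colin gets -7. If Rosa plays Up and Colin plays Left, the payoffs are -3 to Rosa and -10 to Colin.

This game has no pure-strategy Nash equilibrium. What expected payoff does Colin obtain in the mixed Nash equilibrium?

-31/4

In a mixed equilibrium Colin is indifferent between Right and Left; this condition fixes p.
  Colin's payoff to Right: p·(-9) + (1−p)·(-7) = -2p - 7
  Colin's payoff to Left: p·(-4) + (1−p)·(-10) = 6p - 10
  -2p - 7 = 6p - 10  ⇒  -8p = -3  ⇒  p = 3/8.
At equilibrium Colin is indifferent across columns, so Colin's payoff equals the payoff from Right: (3/8)·(-9) + (5/8)·(-7) = -31/4.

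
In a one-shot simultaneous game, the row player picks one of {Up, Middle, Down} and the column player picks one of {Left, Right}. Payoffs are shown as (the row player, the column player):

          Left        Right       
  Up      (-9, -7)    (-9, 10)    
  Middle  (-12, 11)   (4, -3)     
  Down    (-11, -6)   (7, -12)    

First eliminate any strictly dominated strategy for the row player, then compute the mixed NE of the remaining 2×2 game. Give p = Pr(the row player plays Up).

The row player's strategy Middle is strictly dominated by Down: -11 > -12 and 7 > 4. Eliminate Middle.
In a mixed equilibrium the column player is indifferent between Left and Right; this condition fixes p.
  the column player's expected payoff from Left: p·(-7) + (1−p)·(-6) = -p - 6
  the column player's expected payoff from Right: p·10 + (1−p)·(-12) = 22p - 12
  -p - 6 = 22p - 12  ⇒  -23p = -6  ⇒  p = 6/23.

p = 6/23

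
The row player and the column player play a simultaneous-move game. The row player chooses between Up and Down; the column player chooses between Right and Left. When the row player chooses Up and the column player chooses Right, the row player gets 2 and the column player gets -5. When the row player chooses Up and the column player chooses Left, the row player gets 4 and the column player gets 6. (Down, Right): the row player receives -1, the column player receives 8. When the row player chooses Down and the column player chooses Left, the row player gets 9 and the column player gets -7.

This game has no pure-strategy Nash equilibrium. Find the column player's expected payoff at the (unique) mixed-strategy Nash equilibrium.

1/2

The column player's indifference between Right and Left determines the row player's mixing probability p:
  the column player's payoff to Right: p·(-5) + (1−p)·8 = -13p + 8
  the column player's payoff to Left: p·6 + (1−p)·(-7) = 13p - 7
  -13p + 8 = 13p - 7  ⇒  -26p = -15  ⇒  p = 15/26.
At equilibrium the column player is indifferent across columns, so the column player's payoff equals the payoff from Right: (15/26)·(-5) + (11/26)·8 = 1/2.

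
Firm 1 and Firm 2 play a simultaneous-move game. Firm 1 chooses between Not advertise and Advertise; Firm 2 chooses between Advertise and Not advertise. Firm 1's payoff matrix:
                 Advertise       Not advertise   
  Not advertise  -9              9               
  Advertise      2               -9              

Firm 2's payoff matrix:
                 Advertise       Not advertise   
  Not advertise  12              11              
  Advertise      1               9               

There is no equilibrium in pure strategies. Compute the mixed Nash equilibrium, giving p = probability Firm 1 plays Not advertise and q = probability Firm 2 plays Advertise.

Firm 1's mix must leave Firm 2 indifferent between Advertise and Not advertise.
  Firm 2's expected payoff from Advertise: p·12 + (1−p)·1 = 11p + 1
  Firm 2's expected payoff from Not advertise: p·11 + (1−p)·9 = 2p + 9
  11p + 1 = 2p + 9  ⇒  9p = 8  ⇒  p = 8/9.
Firm 2's mix must leave Firm 1 indifferent between Not advertise and Advertise.
  Firm 1's expected payoff from Not advertise: q·(-9) + (1−q)·9 = -18q + 9
  Firm 1's expected payoff from Advertise: q·2 + (1−q)·(-9) = 11q - 9
  -18q + 9 = 11q - 9  ⇒  -29q = -18  ⇒  q = 18/29.

p = 8/9, q = 18/29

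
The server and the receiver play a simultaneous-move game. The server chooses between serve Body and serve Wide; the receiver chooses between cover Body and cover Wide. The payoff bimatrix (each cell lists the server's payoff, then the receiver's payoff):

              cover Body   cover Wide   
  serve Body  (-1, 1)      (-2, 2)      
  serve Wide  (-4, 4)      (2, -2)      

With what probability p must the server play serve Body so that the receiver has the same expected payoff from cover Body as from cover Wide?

p = 6/7

The receiver's indifference between cover Body and cover Wide determines the server's mixing probability p:
  the receiver's expected payoff from cover Body: p·1 + (1−p)·4 = -3p + 4
  the receiver's expected payoff from cover Wide: p·2 + (1−p)·(-2) = 4p - 2
  -3p + 4 = 4p - 2  ⇒  -7p = -6  ⇒  p = 6/7.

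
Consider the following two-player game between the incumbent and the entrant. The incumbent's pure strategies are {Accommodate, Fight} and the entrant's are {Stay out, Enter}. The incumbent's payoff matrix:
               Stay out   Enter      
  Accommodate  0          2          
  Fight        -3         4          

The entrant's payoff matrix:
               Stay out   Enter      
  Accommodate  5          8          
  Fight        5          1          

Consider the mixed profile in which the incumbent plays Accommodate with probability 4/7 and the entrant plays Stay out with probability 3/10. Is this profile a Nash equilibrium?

Given the entrant's mix q = 3/10, the incumbent's payoff from Accommodate is 7/5 but from Fight is 19/10. The incumbent strictly prefers Fight, so the incumbent would not mix.
So the proposed profile is not a Nash equilibrium.

No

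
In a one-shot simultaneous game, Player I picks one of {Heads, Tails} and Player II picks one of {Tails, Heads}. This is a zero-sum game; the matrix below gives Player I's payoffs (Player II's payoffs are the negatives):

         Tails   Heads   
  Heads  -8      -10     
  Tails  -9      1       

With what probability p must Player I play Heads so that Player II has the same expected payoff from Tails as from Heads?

Player I's mix must leave Player II indifferent between Tails and Heads.
  Player II's payoff to Tails: p·8 + (1−p)·9 = -p + 9
  Player II's payoff to Heads: p·10 + (1−p)·(-1) = 11p - 1
  -p + 9 = 11p - 1  ⇒  -12p = -10  ⇒  p = 5/6.

p = 5/6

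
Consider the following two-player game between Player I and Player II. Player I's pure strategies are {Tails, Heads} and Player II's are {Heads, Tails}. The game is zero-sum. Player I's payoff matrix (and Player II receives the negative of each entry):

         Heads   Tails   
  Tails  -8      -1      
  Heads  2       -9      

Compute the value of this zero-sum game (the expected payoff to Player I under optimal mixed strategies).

Player I's indifference between Tails and Heads determines Player II's mixing probability q:
  Player I's expected payoff from Tails: q·(-8) + (1−q)·(-1) = -7q - 1
  Player I's expected payoff from Heads: q·2 + (1−q)·(-9) = 11q - 9
  -7q - 1 = 11q - 9  ⇒  -18q = -8  ⇒  q = 4/9.
The value is Player I's expected payoff against this mix (using Tails): (4/9)·(-8) + (5/9)·(-1) = -37/9.

v = -37/9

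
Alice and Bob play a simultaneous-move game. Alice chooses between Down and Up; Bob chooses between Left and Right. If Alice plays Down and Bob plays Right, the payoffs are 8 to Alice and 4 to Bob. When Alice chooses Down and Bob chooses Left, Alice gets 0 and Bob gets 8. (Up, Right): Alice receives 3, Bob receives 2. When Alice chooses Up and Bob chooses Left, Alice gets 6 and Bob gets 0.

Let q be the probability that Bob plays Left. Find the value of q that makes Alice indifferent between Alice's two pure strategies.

In a mixed equilibrium Alice is indifferent between Down and Up; this condition fixes q.
  Alice's expected payoff from Down: q·0 + (1−q)·8 = -8q + 8
  Alice's expected payoff from Up: q·6 + (1−q)·3 = 3q + 3
  -8q + 8 = 3q + 3  ⇒  -11q = -5  ⇒  q = 5/11.

q = 5/11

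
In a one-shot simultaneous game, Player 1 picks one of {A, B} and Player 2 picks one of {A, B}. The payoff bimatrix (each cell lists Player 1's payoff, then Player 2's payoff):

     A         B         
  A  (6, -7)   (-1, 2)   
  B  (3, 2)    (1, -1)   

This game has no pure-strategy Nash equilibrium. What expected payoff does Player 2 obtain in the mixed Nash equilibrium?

For Player 2 to be willing to mix, Player 2 must be indifferent between A and B, which pins down Player 1's mix.
  Player 2's payoff to A: p·(-7) + (1−p)·2 = -9p + 2
  Player 2's payoff to B: p·2 + (1−p)·(-1) = 3p - 1
  -9p + 2 = 3p - 1  ⇒  -12p = -3  ⇒  p = 1/4.
At equilibrium Player 2 is indifferent across columns, so Player 2's payoff equals the payoff from A: (1/4)·(-7) + (3/4)·2 = -1/4.

-1/4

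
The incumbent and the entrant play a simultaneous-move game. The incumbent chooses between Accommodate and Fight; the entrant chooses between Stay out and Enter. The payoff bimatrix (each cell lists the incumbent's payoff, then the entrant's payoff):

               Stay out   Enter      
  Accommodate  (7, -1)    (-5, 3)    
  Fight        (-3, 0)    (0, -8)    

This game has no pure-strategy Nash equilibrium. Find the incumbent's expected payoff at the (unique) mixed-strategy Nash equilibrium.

The incumbent's indifference between Accommodate and Fight determines the entrant's mixing probability q:
  the incumbent's expected payoff from Accommodate: q·7 + (1−q)·(-5) = 12q - 5
  the incumbent's expected payoff from Fight: q·(-3) + (1−q)·0 = -3q
  12q - 5 = -3q  ⇒  15q = 5  ⇒  q = 1/3.
At equilibrium the incumbent is indifferent across rows, so the incumbent's payoff equals the payoff from Accommodate: (1/3)·7 + (2/3)·(-5) = -1.

-1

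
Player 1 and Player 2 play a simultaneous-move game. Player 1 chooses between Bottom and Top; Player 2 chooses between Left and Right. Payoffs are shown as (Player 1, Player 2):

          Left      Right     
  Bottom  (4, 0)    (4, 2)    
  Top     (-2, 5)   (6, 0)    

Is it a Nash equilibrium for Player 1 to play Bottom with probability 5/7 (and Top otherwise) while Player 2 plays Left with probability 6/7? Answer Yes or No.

No

Given Player 2's mix q = 6/7, Player 1's payoff from Bottom is 4 but from Top is -6/7. Player 1 strictly prefers Bottom, so Player 1 would not mix.
So the proposed profile is not a Nash equilibrium.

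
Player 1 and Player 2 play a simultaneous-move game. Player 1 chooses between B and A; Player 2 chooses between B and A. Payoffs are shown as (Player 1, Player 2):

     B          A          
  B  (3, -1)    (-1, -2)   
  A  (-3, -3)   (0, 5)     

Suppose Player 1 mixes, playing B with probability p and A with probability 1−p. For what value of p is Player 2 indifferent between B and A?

Set Player 2's expected payoff from B equal to that from A:
  Player 2's expected payoff from B: p·(-1) + (1−p)·(-3) = 2p - 3
  Player 2's expected payoff from A: p·(-2) + (1−p)·5 = -7p + 5
  2p - 3 = -7p + 5  ⇒  9p = 8  ⇒  p = 8/9.

p = 8/9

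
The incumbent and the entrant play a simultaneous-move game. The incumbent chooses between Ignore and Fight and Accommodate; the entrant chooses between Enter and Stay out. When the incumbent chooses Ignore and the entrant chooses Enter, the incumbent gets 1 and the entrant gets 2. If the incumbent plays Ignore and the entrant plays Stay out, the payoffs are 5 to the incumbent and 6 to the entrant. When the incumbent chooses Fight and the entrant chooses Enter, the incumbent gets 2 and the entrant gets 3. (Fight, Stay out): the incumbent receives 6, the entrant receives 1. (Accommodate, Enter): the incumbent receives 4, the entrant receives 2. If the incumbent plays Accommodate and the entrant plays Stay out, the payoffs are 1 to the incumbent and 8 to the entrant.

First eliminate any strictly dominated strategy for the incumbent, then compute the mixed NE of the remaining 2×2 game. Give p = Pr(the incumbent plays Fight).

p = 3/4

The incumbent's strategy Ignore is strictly dominated by Fight: 2 > 1 and 6 > 5. Eliminate Ignore.
In a mixed equilibrium the entrant is indifferent between Enter and Stay out; this condition fixes p.
  the entrant's payoff to Enter: p·3 + (1−p)·2 = p + 2
  the entrant's payoff to Stay out: p·1 + (1−p)·8 = -7p + 8
  p + 2 = -7p + 8  ⇒  8p = 6  ⇒  p = 3/4.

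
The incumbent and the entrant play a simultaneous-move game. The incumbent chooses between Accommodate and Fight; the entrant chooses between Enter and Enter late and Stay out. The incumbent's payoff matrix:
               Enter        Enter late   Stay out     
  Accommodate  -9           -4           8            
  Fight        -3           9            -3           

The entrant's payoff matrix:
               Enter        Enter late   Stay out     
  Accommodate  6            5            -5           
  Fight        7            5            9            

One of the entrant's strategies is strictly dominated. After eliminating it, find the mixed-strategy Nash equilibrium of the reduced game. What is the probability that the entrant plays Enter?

q = 11/17

The entrant's strategy Enter late is strictly dominated by Enter: 6 > 5 and 7 > 5. Eliminate Enter late.
The incumbent's indifference between Accommodate and Fight determines the entrant's mixing probability q:
  the incumbent's expected payoff from Accommodate: q·(-9) + (1−q)·8 = -17q + 8
  the incumbent's expected payoff from Fight: q·(-3) + (1−q)·(-3) = -3
  -17q + 8 = -3  ⇒  -17q = -11  ⇒  q = 11/17.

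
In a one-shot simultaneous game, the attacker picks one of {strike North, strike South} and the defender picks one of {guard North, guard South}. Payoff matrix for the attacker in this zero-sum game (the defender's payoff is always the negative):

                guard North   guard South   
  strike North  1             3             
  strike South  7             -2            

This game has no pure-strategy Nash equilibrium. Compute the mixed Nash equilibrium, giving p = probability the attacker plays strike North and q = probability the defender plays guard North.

p = 9/11, q = 5/11

In a mixed equilibrium the defender is indifferent between guard North and guard South; this condition fixes p.
  the defender's payoff to guard North: p·(-1) + (1−p)·(-7) = 6p - 7
  the defender's payoff to guard South: p·(-3) + (1−p)·2 = -5p + 2
  6p - 7 = -5p + 2  ⇒  11p = 9  ⇒  p = 9/11.
In a mixed equilibrium the attacker is indifferent between strike North and strike South; this condition fixes q.
  the attacker's expected payoff from strike North: q·1 + (1−q)·3 = -2q + 3
  the attacker's expected payoff from strike South: q·7 + (1−q)·(-2) = 9q - 2
  -2q + 3 = 9q - 2  ⇒  -11q = -5  ⇒  q = 5/11.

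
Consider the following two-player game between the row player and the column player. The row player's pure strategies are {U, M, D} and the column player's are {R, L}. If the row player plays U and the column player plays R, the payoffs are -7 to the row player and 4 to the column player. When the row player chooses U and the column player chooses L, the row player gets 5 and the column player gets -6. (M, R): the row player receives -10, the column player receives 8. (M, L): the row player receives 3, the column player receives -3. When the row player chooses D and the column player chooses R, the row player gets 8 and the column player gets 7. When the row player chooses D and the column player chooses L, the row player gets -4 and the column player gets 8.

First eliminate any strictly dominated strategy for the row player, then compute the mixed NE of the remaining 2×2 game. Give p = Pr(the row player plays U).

The row player's strategy M is strictly dominated by U: -7 > -10 and 5 > 3. Eliminate M.
Set the column player's expected payoff from R equal to that from L:
  the column player's payoff from R: p·4 + (1−p)·7 = -3p + 7
  the column player's payoff from L: p·(-6) + (1−p)·8 = -14p + 8
  -3p + 7 = -14p + 8  ⇒  11p = 1  ⇒  p = 1/11.

p = 1/11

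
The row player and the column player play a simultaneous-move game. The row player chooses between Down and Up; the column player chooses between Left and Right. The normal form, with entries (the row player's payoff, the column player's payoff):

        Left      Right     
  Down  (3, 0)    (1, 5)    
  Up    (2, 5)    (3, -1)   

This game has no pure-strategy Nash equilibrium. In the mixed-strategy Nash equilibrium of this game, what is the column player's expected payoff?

25/11

The row player's mix must leave the column player indifferent between Left and Right.
  the column player's payoff from Left: p·0 + (1−p)·5 = -5p + 5
  the column player's payoff from Right: p·5 + (1−p)·(-1) = 6p - 1
  -5p + 5 = 6p - 1  ⇒  -11p = -6  ⇒  p = 6/11.
At equilibrium the column player is indifferent across columns, so the column player's payoff equals the payoff from Left: (6/11)·0 + (5/11)·5 = 25/11.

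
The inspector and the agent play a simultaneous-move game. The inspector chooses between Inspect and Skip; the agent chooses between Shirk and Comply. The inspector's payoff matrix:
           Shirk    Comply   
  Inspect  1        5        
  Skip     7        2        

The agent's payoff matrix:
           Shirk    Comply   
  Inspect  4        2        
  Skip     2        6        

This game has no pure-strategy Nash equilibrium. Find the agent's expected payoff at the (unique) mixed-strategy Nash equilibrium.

10/3

In a mixed equilibrium the agent is indifferent between Shirk and Comply; this condition fixes p.
  the agent's payoff from Shirk: p·4 + (1−p)·2 = 2p + 2
  the agent's payoff from Comply: p·2 + (1−p)·6 = -4p + 6
  2p + 2 = -4p + 6  ⇒  6p = 4  ⇒  p = 2/3.
At equilibrium the agent is indifferent across columns, so the agent's payoff equals the payoff from Shirk: (2/3)·4 + (1/3)·2 = 10/3.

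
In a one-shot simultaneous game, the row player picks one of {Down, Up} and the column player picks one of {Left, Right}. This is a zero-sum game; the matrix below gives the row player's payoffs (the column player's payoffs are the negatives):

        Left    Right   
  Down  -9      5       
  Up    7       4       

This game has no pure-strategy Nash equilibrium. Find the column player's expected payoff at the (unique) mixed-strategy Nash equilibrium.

The column player's indifference between Left and Right determines the row player's mixing probability p:
  the column player's payoff from Left: p·9 + (1−p)·(-7) = 16p - 7
  the column player's payoff from Right: p·(-5) + (1−p)·(-4) = -p - 4
  16p - 7 = -p - 4  ⇒  17p = 3  ⇒  p = 3/17.
At equilibrium the column player is indifferent across columns, so the column player's payoff equals the payoff from Left: (3/17)·9 + (14/17)·(-7) = -71/17.

-71/17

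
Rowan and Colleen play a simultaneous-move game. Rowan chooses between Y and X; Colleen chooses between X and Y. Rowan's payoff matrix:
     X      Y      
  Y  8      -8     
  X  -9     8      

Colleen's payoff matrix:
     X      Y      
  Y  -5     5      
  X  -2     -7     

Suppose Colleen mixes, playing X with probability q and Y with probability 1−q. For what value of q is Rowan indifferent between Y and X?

q = 16/33

For Rowan to be willing to mix, Rowan must be indifferent between Y and X, which pins down Colleen's mix.
  Rowan's payoff to Y: q·8 + (1−q)·(-8) = 16q - 8
  Rowan's payoff to X: q·(-9) + (1−q)·8 = -17q + 8
  16q - 8 = -17q + 8  ⇒  33q = 16  ⇒  q = 16/33.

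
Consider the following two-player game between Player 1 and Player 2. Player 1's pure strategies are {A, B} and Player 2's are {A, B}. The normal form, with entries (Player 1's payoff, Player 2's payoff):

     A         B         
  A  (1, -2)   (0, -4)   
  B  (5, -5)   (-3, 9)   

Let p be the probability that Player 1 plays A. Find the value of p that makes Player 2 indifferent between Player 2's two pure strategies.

Player 1's mix must leave Player 2 indifferent between A and B.
  Player 2's expected payoff from A: p·(-2) + (1−p)·(-5) = 3p - 5
  Player 2's expected payoff from B: p·(-4) + (1−p)·9 = -13p + 9
  3p - 5 = -13p + 9  ⇒  16p = 14  ⇒  p = 7/8.

p = 7/8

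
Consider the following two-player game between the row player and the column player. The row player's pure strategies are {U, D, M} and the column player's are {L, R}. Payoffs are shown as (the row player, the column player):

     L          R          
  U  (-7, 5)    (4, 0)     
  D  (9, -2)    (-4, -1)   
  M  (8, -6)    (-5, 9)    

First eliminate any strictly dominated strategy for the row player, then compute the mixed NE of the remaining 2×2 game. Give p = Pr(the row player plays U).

The row player's strategy M is strictly dominated by D: 9 > 8 and -4 > -5. Eliminate M.
The row player's mix must leave the column player indifferent between L and R.
  the column player's payoff to L: p·5 + (1−p)·(-2) = 7p - 2
  the column player's payoff to R: p·0 + (1−p)·(-1) = p - 1
  7p - 2 = p - 1  ⇒  6p = 1  ⇒  p = 1/6.

p = 1/6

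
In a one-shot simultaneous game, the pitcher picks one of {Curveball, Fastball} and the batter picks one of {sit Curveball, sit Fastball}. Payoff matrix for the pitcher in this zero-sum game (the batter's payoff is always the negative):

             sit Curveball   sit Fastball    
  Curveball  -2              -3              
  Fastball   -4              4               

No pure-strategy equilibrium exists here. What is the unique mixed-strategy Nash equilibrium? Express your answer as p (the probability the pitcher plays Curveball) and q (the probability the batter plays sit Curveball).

p = 8/9, q = 7/9

For the batter to be willing to mix, the batter must be indifferent between sit Curveball and sit Fastball, which pins down the pitcher's mix.
  the batter's payoff from sit Curveball: p·2 + (1−p)·4 = -2p + 4
  the batter's payoff from sit Fastball: p·3 + (1−p)·(-4) = 7p - 4
  -2p + 4 = 7p - 4  ⇒  -9p = -8  ⇒  p = 8/9.
For the pitcher to be willing to mix, the pitcher must be indifferent between Curveball and Fastball, which pins down the batter's mix.
  the pitcher's expected payoff from Curveball: q·(-2) + (1−q)·(-3) = q - 3
  the pitcher's expected payoff from Fastball: q·(-4) + (1−q)·4 = -8q + 4
  q - 3 = -8q + 4  ⇒  9q = 7  ⇒  q = 7/9.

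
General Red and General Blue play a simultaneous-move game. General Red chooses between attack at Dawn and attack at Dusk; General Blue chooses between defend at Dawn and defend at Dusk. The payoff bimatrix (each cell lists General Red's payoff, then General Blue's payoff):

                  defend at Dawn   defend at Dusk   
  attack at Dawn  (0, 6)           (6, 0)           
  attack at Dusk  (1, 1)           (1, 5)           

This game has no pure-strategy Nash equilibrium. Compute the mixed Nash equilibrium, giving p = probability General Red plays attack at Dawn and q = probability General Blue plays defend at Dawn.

p = 2/5, q = 5/6

Set General Blue's expected payoff from defend at Dawn equal to that from defend at Dusk:
  General Blue's expected payoff from defend at Dawn: p·6 + (1−p)·1 = 5p + 1
  General Blue's expected payoff from defend at Dusk: p·0 + (1−p)·5 = -5p + 5
  5p + 1 = -5p + 5  ⇒  10p = 4  ⇒  p = 2/5.
Set General Red's expected payoff from attack at Dawn equal to that from attack at Dusk:
  General Red's payoff to attack at Dawn: q·0 + (1−q)·6 = -6q + 6
  General Red's payoff to attack at Dusk: q·1 + (1−q)·1 = 1
  -6q + 6 = 1  ⇒  -6q = -5  ⇒  q = 5/6.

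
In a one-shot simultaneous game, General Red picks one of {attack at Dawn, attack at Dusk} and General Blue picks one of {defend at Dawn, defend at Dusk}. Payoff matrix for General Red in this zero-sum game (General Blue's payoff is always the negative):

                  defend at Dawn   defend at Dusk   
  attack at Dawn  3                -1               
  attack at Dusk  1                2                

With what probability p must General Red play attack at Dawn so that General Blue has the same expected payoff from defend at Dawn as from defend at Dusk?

General Red's mix must leave General Blue indifferent between defend at Dawn and defend at Dusk.
  General Blue's expected payoff from defend at Dawn: p·(-3) + (1−p)·(-1) = -2p - 1
  General Blue's expected payoff from defend at Dusk: p·1 + (1−p)·(-2) = 3p - 2
  -2p - 1 = 3p - 2  ⇒  -5p = -1  ⇒  p = 1/5.

p = 1/5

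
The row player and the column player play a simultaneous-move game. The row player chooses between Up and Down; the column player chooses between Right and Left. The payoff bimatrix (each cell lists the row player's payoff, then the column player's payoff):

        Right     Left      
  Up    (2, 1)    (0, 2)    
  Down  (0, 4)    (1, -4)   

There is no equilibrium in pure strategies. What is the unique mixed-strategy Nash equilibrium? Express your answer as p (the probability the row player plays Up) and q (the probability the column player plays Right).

Set the column player's expected payoff from Right equal to that from Left:
  the column player's expected payoff from Right: p·1 + (1−p)·4 = -3p + 4
  the column player's expected payoff from Left: p·2 + (1−p)·(-4) = 6p - 4
  -3p + 4 = 6p - 4  ⇒  -9p = -8  ⇒  p = 8/9.
For the row player to be willing to mix, the row player must be indifferent between Up and Down, which pins down the column player's mix.
  the row player's payoff from Up: q·2 + (1−q)·0 = 2q
  the row player's payoff from Down: q·0 + (1−q)·1 = -q + 1
  2q = -q + 1  ⇒  3q = 1  ⇒  q = 1/3.

p = 8/9, q = 1/3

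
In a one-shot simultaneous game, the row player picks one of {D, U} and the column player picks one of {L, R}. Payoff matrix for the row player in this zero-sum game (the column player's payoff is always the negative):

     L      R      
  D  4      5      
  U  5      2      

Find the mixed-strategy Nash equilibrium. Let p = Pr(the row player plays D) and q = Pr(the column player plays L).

p = 3/4, q = 3/4

Set the column player's expected payoff from L equal to that from R:
  the column player's payoff from L: p·(-4) + (1−p)·(-5) = p - 5
  the column player's payoff from R: p·(-5) + (1−p)·(-2) = -3p - 2
  p - 5 = -3p - 2  ⇒  4p = 3  ⇒  p = 3/4.
For the row player to be willing to mix, the row player must be indifferent between D and U, which pins down the column player's mix.
  the row player's payoff to D: q·4 + (1−q)·5 = -q + 5
  the row player's payoff to U: q·5 + (1−q)·2 = 3q + 2
  -q + 5 = 3q + 2  ⇒  -4q = -3  ⇒  q = 3/4.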